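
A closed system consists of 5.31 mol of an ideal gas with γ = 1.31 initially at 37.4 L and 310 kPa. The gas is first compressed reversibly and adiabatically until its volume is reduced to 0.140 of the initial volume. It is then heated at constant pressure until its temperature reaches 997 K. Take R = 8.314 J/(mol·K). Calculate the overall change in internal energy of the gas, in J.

T₁ = P₁V₁/(nR) = 310×37.4/(5.31×8.314) = 263 K.
Step 1 — Adiabatic: TV^(γ−1) = const ⇒ T₂ = 263×(7.14)^0.310 = 483 K; PV^γ = const ⇒ P₂ = 4070 kPa.
ΔU = nCvΔT = 5.31×26.8×(483−263) = 31400 J.
Q = 0 for an adiabatic process, so W = −ΔU = -31400 J.
State after step 1: P = 4070 kPa, V = 5.24 L, T = 483 K.
Step 2 — Isobaric: P stays 4070 kPa; V/T = const ⇒ T₂ = 997 K, V₂ = 10.8 L.
W = PΔV = 4070×(10.8−5.24) kPa·L = 22700 J.
ΔU = nCvΔT = 5.31×26.8×(997−483) = 73200 J.
Q = ΔU + W = nCpΔT = 95900 J.
Net over both steps: W = -8710 J, Q = 95900 J, ΔU = 105000 J.

105000 J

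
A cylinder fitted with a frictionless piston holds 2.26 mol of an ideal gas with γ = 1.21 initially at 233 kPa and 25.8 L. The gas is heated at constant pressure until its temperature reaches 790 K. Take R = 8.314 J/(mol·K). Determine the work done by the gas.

T₁ = P₁V₁/(nR) = 233×25.8/(2.26×8.314) = 320 K.
Isobaric: P stays 233 kPa; V/T = const ⇒ T₂ = 790 K, V₂ = 63.7 L.
W = PΔV = 233×(63.7−25.8) kPa·L = 8830 J.

8830 J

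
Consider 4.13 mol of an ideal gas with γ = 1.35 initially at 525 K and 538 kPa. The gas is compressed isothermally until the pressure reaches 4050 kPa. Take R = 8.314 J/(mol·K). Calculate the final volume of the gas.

V₁ = nRT₁/P₁ = 4.13×8.314×525/538 = 33.5 L.
Isothermal: T stays 525 K; PV = const ⇒ V₂ = 4.45 L, P₂ = 4050 kPa.

4.45 L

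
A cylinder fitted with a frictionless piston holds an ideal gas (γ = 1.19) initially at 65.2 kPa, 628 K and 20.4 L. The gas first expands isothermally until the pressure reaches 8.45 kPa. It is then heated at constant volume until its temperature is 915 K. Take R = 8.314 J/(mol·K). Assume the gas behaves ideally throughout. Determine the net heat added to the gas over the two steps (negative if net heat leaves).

5920 J

n = P₁V₁/(RT₁) = 65.2×20.4/(8.314×628) = 0.255 mol.
Step 1 — Isothermal: T stays 628 K; PV = const ⇒ V₂ = 157 L, P₂ = 8.45 kPa.
ΔU = 0 (ideal gas, T constant).
W = nRT ln(V₂/V₁) = 0.255×8.314×628×ln(7.72) = 2720 J.
Q = ΔU + W = 2720 J.
State after step 1: P = 8.45 kPa, V = 157 L, T = 628 K.
Step 2 — Isochoric: V stays 157 L; P/T = const ⇒ T₂ = 915 K, P₂ = 12.3 kPa.
W = 0 (no volume change).
ΔU = nCvΔT = 0.255×43.8×(915−628) = 3200 J.
Q = ΔU = 3200 J.
Net over both steps: W = 2720 J, Q = 5920 J, ΔU = 3200 J.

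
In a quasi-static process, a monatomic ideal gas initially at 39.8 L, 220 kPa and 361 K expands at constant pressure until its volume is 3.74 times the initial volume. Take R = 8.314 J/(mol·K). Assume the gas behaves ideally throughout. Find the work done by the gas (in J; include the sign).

24000 J

n = P₁V₁/(RT₁) = 220×39.8/(8.314×361) = 2.92 mol.
Isobaric: P stays 220 kPa; V/T = const ⇒ T₂ = 1350 K, V₂ = 149 L.
W = PΔV = 220×(149−39.8) kPa·L = 24000 J.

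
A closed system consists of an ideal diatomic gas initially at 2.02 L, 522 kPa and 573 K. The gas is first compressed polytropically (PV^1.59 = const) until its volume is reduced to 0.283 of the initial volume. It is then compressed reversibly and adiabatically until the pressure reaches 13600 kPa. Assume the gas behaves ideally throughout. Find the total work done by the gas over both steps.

-4370 J

n = P₁V₁/(RT₁) = 522×2.02/(8.314×573) = 0.221 mol.
Step 1 — Polytropic n=1.59: T₂ = T₁(V₁/V₂)^(n−1) = 573×(3.53)^0.59 = 1210 K; P₂ = P₁(V₁/V₂)^n = 3880 kPa.
W = (P₁V₁−P₂V₂)/(n−1) = (522×2.02−3880×0.572)/0.59 = -1980 J.
ΔU = nCvΔT = 0.221×20.8×(1210−573) = 2920 J.
Q = ΔU + W = 939 J.
State after step 1: P = 3880 kPa, V = 0.572 L, T = 1210 K.
Step 2 — Adiabatic: T₂/T₁ = (P₂/P₁)^((γ−1)/γ) ⇒ T₂ = 1210×(3.50)^0.286 = 1730 K; V₂ = 0.234 L.
ΔU = nCvΔT = 0.221×20.8×(1730−1210) = 2390 J.
Q = 0 for an adiabatic process, so W = −ΔU = -2390 J.
Net over both steps: W = -4370 J, Q = 939 J, ΔU = 5310 J.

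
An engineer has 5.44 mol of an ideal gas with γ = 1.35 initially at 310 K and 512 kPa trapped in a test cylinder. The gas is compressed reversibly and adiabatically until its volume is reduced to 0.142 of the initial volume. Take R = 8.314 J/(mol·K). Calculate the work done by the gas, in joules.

V₁ = nRT₁/P₁ = 5.44×8.314×310/512 = 27.4 L.
Adiabatic: TV^(γ−1) = const ⇒ T₂ = 310×(7.04)^0.350 = 614 K; PV^γ = const ⇒ P₂ = 7140 kPa.
ΔU = nCvΔT = 5.44×23.8×(614−310) = 39300 J.
Q = 0 for an adiabatic process, so W = −ΔU = -39300 J.

-39300 J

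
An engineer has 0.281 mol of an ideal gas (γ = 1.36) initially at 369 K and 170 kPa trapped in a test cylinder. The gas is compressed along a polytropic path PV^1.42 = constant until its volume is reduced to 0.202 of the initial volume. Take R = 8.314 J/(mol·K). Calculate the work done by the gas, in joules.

V₁ = nRT₁/P₁ = 0.281×8.314×369/170 = 5.07 L.
Polytropic n=1.42: T₂ = T₁(V₁/V₂)^(n−1) = 369×(4.95)^0.42 = 722 K; P₂ = P₁(V₁/V₂)^n = 1650 kPa.
W = (P₁V₁−P₂V₂)/(n−1) = (170×5.07−1650×1.02)/0.42 = -1970 J.

-1970 J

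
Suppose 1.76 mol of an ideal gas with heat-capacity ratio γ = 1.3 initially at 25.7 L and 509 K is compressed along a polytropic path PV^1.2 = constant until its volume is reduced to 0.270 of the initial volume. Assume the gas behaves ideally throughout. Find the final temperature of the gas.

661 K

P₁ = nRT₁/V₁ = 1.76×8.314×509/25.7 = 290 kPa.
Polytropic n=1.2: T₂ = T₁(V₁/V₂)^(n−1) = 509×(3.70)^0.20 = 661 K; P₂ = P₁(V₁/V₂)^n = 1390 kPa.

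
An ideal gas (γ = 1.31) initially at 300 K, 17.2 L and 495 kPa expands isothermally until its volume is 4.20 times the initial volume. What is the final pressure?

Isothermal: T stays 300 K; PV = const ⇒ V₂ = 72.2 L, P₂ = 118 kPa.

118 kPa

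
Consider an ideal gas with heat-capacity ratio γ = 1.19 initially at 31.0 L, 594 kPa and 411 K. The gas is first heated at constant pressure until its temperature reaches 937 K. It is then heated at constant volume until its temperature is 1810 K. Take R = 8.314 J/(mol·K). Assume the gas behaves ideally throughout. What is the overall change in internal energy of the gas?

n = P₁V₁/(RT₁) = 594×31.0/(8.314×411) = 5.39 mol.
Step 1 — Isobaric: P stays 594 kPa; V/T = const ⇒ T₂ = 937 K, V₂ = 70.7 L.
W = PΔV = 594×(70.7−31.0) kPa·L = 23600 J.
ΔU = nCvΔT = 5.39×43.8×(937−411) = 124000 J.
Q = ΔU + W = nCpΔT = 148000 J.
State after step 1: P = 594 kPa, V = 70.7 L, T = 937 K.
Step 2 — Isochoric: V stays 70.7 L; P/T = const ⇒ T₂ = 1810 K, P₂ = 1150 kPa.
W = 0 (no volume change).
ΔU = nCvΔT = 5.39×43.8×(1810−937) = 206000 J.
Q = ΔU = 206000 J.
Net over both steps: W = 23600 J, Q = 353000 J, ΔU = 330000 J.

330000 J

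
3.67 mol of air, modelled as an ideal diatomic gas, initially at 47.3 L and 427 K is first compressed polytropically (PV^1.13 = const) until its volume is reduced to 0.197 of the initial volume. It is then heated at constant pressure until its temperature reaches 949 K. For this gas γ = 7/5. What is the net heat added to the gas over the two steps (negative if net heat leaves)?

P₁ = nRT₁/V₁ = 3.67×8.314×427/47.3 = 275 kPa.
Step 1 — Polytropic n=1.13: T₂ = T₁(V₁/V₂)^(n−1) = 427×(5.08)^0.13 = 527 K; P₂ = P₁(V₁/V₂)^n = 1730 kPa.
W = (P₁V₁−P₂V₂)/(n−1) = (275×47.3−1730×9.32)/0.13 = -23600 J.
ΔU = nCvΔT = 3.67×20.8×(527−427) = 7660 J.
Q = ΔU + W = -15900 J.
State after step 1: P = 1730 kPa, V = 9.32 L, T = 527 K.
Step 2 — Isobaric: P stays 1730 kPa; V/T = const ⇒ T₂ = 949 K, V₂ = 16.8 L.
W = PΔV = 1730×(16.8−9.32) kPa·L = 12900 J.
ΔU = nCvΔT = 3.67×20.8×(949−527) = 32200 J.
Q = ΔU + W = nCpΔT = 45000 J.
Net over both steps: W = -10700 J, Q = 29100 J, ΔU = 39800 J.

29100 J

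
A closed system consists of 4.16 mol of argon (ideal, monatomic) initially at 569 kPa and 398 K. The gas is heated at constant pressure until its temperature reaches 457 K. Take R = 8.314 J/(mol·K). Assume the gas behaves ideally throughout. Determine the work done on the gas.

-2040 J

V₁ = nRT₁/P₁ = 4.16×8.314×398/569 = 24.2 L.
Isobaric: P stays 569 kPa; V/T = const ⇒ T₂ = 457 K, V₂ = 27.8 L.
W = PΔV = 569×(27.8−24.2) kPa·L = 2040 J.
Work done on the gas = −W_by = -2040 J.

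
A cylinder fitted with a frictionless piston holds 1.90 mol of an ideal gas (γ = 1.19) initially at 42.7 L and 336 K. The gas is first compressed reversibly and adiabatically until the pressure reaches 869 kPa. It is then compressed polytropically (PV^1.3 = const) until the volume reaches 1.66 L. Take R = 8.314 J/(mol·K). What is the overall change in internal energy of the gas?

33900 J

P₁ = nRT₁/V₁ = 1.90×8.314×336/42.7 = 124 kPa.
Step 1 — Adiabatic: T₂/T₁ = (P₂/P₁)^((γ−1)/γ) ⇒ T₂ = 336×(6.99)^0.160 = 458 K; V₂ = 8.33 L.
ΔU = nCvΔT = 1.90×43.8×(458−336) = 10200 J.
Q = 0 for an adiabatic process, so W = −ΔU = -10200 J.
State after step 1: P = 869 kPa, V = 8.33 L, T = 458 K.
Step 2 — Polytropic n=1.3: T₂ = T₁(V₁/V₂)^(n−1) = 458×(5.02)^0.30 = 744 K; P₂ = P₁(V₁/V₂)^n = 7080 kPa.
W = (P₁V₁−P₂V₂)/(n−1) = (869×8.33−7080×1.66)/0.30 = -15000 J.
ΔU = nCvΔT = 1.90×43.8×(744−458) = 23700 J.
Q = ΔU + W = 8700 J.
Net over both steps: W = -25200 J, Q = 8700 J, ΔU = 33900 J.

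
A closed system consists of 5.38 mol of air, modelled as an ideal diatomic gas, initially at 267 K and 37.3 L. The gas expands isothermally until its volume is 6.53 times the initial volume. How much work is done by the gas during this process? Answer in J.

22400 J

P₁ = nRT₁/V₁ = 5.38×8.314×267/37.3 = 320 kPa.
Isothermal: T stays 267 K; PV = const ⇒ V₂ = 244 L, P₂ = 49.0 kPa.
W = nRT ln(V₂/V₁) = 5.38×8.314×267×ln(6.53) = 22400 J.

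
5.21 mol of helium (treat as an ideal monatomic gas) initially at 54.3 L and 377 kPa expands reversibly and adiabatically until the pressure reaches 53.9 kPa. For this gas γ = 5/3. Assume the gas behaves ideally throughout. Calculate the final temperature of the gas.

217 K

T₁ = P₁V₁/(nR) = 377×54.3/(5.21×8.314) = 473 K.
Adiabatic: T₂/T₁ = (P₂/P₁)^((γ−1)/γ) ⇒ T₂ = 473×(0.143)^0.400 = 217 K; V₂ = 174 L.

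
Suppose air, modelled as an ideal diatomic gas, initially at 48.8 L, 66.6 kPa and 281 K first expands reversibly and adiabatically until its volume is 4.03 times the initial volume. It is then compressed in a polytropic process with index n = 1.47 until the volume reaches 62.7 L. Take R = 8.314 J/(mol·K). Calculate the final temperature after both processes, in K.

275 K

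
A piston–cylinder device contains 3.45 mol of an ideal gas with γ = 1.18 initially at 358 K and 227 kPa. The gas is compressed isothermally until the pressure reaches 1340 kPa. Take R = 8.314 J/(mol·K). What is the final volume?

V₁ = nRT₁/P₁ = 3.45×8.314×358/227 = 45.2 L.
Isothermal: T stays 358 K; PV = const ⇒ V₂ = 7.66 L, P₂ = 1340 kPa.

7.66 L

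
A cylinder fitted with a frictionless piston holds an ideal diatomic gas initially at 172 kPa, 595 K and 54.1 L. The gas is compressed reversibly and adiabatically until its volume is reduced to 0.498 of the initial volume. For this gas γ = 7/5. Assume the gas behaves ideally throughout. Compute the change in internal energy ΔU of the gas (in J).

n = P₁V₁/(RT₁) = 172×54.1/(8.314×595) = 1.88 mol.
Adiabatic: TV^(γ−1) = const ⇒ T₂ = 595×(2.01)^0.400 = 786 K; PV^γ = const ⇒ P₂ = 456 kPa.
For an ideal gas ΔU = nCvΔT with Cv = (5/2)R = 20.8 J/(mol·K).
ΔU = 1.88×20.8×(786−595) = 7480 J.

7480 J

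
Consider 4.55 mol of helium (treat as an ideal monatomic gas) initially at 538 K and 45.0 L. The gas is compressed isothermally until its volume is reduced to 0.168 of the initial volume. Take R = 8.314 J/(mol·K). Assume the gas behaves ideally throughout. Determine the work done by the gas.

P₁ = nRT₁/V₁ = 4.55×8.314×538/45.0 = 452 kPa.
Isothermal: T stays 538 K; PV = const ⇒ V₂ = 7.56 L, P₂ = 2690 kPa.
W = nRT ln(V₂/V₁) = 4.55×8.314×538×ln(0.168) = -36300 J.

-36300 J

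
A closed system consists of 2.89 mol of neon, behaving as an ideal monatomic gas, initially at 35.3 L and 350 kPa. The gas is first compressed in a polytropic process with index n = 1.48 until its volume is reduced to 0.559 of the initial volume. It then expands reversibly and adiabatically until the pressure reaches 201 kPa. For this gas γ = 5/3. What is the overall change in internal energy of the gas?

T₁ = P₁V₁/(nR) = 350×35.3/(2.89×8.314) = 514 K.
Step 1 — Polytropic n=1.48: T₂ = T₁(V₁/V₂)^(n−1) = 514×(1.79)^0.48 = 680 K; P₂ = P₁(V₁/V₂)^n = 828 kPa.
W = (P₁V₁−P₂V₂)/(n−1) = (350×35.3−828×19.7)/0.48 = -8290 J.
ΔU = nCvΔT = 2.89×12.5×(680−514) = 5970 J.
Q = ΔU + W = -2320 J.
State after step 1: P = 828 kPa, V = 19.7 L, T = 680 K.
Step 2 — Adiabatic: T₂/T₁ = (P₂/P₁)^((γ−1)/γ) ⇒ T₂ = 680×(0.243)^0.400 = 386 K; V₂ = 46.1 L.
ΔU = nCvΔT = 2.89×12.5×(386−680) = -10600 J.
Q = 0 for an adiabatic process, so W = −ΔU = 10600 J.
Net over both steps: W = 2300 J, Q = -2320 J, ΔU = -4620 J.

-4620 J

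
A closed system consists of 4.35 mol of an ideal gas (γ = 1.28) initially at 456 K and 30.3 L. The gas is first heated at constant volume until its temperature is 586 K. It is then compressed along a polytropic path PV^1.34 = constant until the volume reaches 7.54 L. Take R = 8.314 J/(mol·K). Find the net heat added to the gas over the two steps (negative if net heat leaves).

P₁ = nRT₁/V₁ = 4.35×8.314×456/30.3 = 544 kPa.
Step 1 — Isochoric: V stays 30.3 L; P/T = const ⇒ T₂ = 586 K, P₂ = 699 kPa.
W = 0 (no volume change).
ΔU = nCvΔT = 4.35×29.7×(586−456) = 16800 J.
Q = ΔU = 16800 J.
State after step 1: P = 699 kPa, V = 30.3 L, T = 586 K.
Step 2 — Polytropic n=1.34: T₂ = T₁(V₁/V₂)^(n−1) = 586×(4.02)^0.34 = 940 K; P₂ = P₁(V₁/V₂)^n = 4510 kPa.
W = (P₁V₁−P₂V₂)/(n−1) = (699×30.3−4510×7.54)/0.34 = -37700 J.
ΔU = nCvΔT = 4.35×29.7×(940−586) = 45800 J.
Q = ΔU + W = 8080 J.
Net over both steps: W = -37700 J, Q = 24900 J, ΔU = 62600 J.

24900 J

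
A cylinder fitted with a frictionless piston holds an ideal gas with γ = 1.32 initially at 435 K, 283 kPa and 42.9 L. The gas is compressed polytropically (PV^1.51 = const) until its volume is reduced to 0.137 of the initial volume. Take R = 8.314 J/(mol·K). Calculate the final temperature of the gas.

Polytropic n=1.51: T₂ = T₁(V₁/V₂)^(n−1) = 435×(7.30)^0.51 = 1200 K; P₂ = P₁(V₁/V₂)^n = 5690 kPa.

1200 K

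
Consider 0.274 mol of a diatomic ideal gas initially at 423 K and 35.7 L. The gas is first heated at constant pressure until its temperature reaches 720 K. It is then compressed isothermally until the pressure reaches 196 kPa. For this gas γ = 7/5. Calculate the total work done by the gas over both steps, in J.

P₁ = nRT₁/V₁ = 0.274×8.314×423/35.7 = 27.0 kPa.
Step 1 — Isobaric: P stays 27.0 kPa; V/T = const ⇒ T₂ = 720 K, V₂ = 60.8 L.
W = PΔV = 27.0×(60.8−35.7) kPa·L = 677 J.
ΔU = nCvΔT = 0.274×20.8×(720−423) = 1690 J.
Q = ΔU + W = nCpΔT = 2370 J.
State after step 1: P = 27.0 kPa, V = 60.8 L, T = 720 K.
Step 2 — Isothermal: T stays 720 K; PV = const ⇒ V₂ = 8.37 L, P₂ = 196 kPa.
ΔU = 0 (ideal gas, T constant).
W = nRT ln(V₂/V₁) = 0.274×8.314×720×ln(0.138) = -3250 J.
Q = ΔU + W = -3250 J.
Net over both steps: W = -2580 J, Q = -884 J, ΔU = 1690 J.

-2580 J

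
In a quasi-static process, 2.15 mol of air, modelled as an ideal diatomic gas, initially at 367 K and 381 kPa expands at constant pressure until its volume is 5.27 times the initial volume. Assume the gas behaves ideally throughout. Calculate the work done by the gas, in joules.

28000 J

V₁ = nRT₁/P₁ = 2.15×8.314×367/381 = 17.2 L.
Isobaric: P stays 381 kPa; V/T = const ⇒ T₂ = 1930 K, V₂ = 90.7 L.
W = PΔV = 381×(90.7−17.2) kPa·L = 28000 J.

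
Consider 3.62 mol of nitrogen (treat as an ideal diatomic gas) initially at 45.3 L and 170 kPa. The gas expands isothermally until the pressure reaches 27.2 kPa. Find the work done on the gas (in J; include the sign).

-14100 J

T₁ = P₁V₁/(nR) = 170×45.3/(3.62×8.314) = 256 K.
Isothermal: T stays 256 K; PV = const ⇒ V₂ = 283 L, P₂ = 27.2 kPa.
W = nRT ln(V₂/V₁) = 3.62×8.314×256×ln(6.25) = 14100 J.
Work done on the gas = −W_by = -14100 J.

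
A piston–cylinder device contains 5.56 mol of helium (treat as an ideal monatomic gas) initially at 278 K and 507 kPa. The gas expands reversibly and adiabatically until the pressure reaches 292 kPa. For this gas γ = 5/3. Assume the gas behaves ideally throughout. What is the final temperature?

223 K

V₁ = nRT₁/P₁ = 5.56×8.314×278/507 = 25.3 L.
Adiabatic: T₂/T₁ = (P₂/P₁)^((γ−1)/γ) ⇒ T₂ = 278×(0.576)^0.400 = 223 K; V₂ = 35.3 L.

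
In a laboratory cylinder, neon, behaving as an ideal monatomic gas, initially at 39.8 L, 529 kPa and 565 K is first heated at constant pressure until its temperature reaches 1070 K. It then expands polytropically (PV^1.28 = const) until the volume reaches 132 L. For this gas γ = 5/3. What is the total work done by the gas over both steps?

n = P₁V₁/(RT₁) = 529×39.8/(8.314×565) = 4.48 mol.
Step 1 — Isobaric: P stays 529 kPa; V/T = const ⇒ T₂ = 1070 K, V₂ = 75.4 L.
W = PΔV = 529×(75.4−39.8) kPa·L = 18800 J.
ΔU = nCvΔT = 4.48×12.5×(1070−565) = 28200 J.
Q = ΔU + W = nCpΔT = 47000 J.
State after step 1: P = 529 kPa, V = 75.4 L, T = 1070 K.
Step 2 — Polytropic n=1.28: T₂ = T₁(V₁/V₂)^(n−1) = 1070×(0.571)^0.28 = 915 K; P₂ = P₁(V₁/V₂)^n = 258 kPa.
W = (P₁V₁−P₂V₂)/(n−1) = (529×75.4−258×132)/0.28 = 20700 J.
ΔU = nCvΔT = 4.48×12.5×(915−1070) = -8680 J.
Q = ΔU + W = 12000 J.
Net over both steps: W = 39500 J, Q = 59000 J, ΔU = 19500 J.

39500 J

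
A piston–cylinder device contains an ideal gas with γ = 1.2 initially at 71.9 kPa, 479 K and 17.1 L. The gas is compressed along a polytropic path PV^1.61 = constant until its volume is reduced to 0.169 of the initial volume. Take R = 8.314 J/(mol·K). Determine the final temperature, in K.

1420 K

Polytropic n=1.61: T₂ = T₁(V₁/V₂)^(n−1) = 479×(5.92)^0.61 = 1420 K; P₂ = P₁(V₁/V₂)^n = 1260 kPa.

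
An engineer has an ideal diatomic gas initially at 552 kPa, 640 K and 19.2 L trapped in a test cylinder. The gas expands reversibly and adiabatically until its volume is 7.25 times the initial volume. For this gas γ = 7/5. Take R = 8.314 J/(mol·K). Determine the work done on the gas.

-14500 J

n = P₁V₁/(RT₁) = 552×19.2/(8.314×640) = 1.99 mol.
Adiabatic: TV^(γ−1) = const ⇒ T₂ = 640×(0.138)^0.400 = 290 K; PV^γ = const ⇒ P₂ = 34.5 kPa.
ΔU = nCvΔT = 1.99×20.8×(290−640) = -14500 J.
Q = 0 for an adiabatic process, so W = −ΔU = 14500 J.
Work done on the gas = −W_by = -14500 J.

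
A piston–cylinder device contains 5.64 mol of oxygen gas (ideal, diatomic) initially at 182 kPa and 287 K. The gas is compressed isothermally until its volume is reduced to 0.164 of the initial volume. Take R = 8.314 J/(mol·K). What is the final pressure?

1110 kPa

V₁ = nRT₁/P₁ = 5.64×8.314×287/182 = 73.9 L.
Isothermal: T stays 287 K; PV = const ⇒ V₂ = 12.1 L, P₂ = 1110 kPa.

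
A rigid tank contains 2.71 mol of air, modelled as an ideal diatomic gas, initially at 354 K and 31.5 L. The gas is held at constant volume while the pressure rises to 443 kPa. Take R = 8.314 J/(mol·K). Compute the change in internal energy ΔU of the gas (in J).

14900 J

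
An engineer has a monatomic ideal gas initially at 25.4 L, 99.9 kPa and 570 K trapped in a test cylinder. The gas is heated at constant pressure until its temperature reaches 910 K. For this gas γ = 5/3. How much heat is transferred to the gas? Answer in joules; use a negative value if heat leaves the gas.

n = P₁V₁/(RT₁) = 99.9×25.4/(8.314×570) = 0.535 mol.
Isobaric: P stays 99.9 kPa; V/T = const ⇒ T₂ = 910 K, V₂ = 40.6 L.
W = PΔV = 99.9×(40.6−25.4) kPa·L = 1510 J.
ΔU = nCvΔT = 0.535×12.5×(910−570) = 2270 J.
Q = ΔU + W = nCpΔT = 3780 J.

3780 J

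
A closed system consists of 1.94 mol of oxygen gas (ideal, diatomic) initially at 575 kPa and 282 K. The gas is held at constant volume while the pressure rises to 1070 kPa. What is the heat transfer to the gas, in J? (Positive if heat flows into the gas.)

9790 J

V₁ = nRT₁/P₁ = 1.94×8.314×282/575 = 7.91 L.
Isochoric: V stays 7.91 L; P/T = const ⇒ T₂ = 525 K, P₂ = 1070 kPa.
W = 0 (no volume change).
ΔU = nCvΔT = 1.94×20.8×(525−282) = 9790 J.
Q = ΔU = 9790 J.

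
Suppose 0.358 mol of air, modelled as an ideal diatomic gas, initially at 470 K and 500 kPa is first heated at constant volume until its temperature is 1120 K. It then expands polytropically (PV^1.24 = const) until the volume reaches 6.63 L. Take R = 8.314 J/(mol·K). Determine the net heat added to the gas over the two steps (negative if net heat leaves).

5880 J

V₁ = nRT₁/P₁ = 0.358×8.314×470/500 = 2.80 L.
Step 1 — Isochoric: V stays 2.80 L; P/T = const ⇒ T₂ = 1120 K, P₂ = 1190 kPa.
W = 0 (no volume change).
ΔU = nCvΔT = 0.358×20.8×(1120−470) = 4840 J.
Q = ΔU = 4840 J.
State after step 1: P = 1190 kPa, V = 2.80 L, T = 1120 K.
Step 2 — Polytropic n=1.24: T₂ = T₁(V₁/V₂)^(n−1) = 1120×(0.422)^0.24 = 911 K; P₂ = P₁(V₁/V₂)^n = 409 kPa.
W = (P₁V₁−P₂V₂)/(n−1) = (1190×2.80−409×6.63)/0.24 = 2600 J.
ΔU = nCvΔT = 0.358×20.8×(911−1120) = -1560 J.
Q = ΔU + W = 1040 J.
Net over both steps: W = 2600 J, Q = 5880 J, ΔU = 3280 J.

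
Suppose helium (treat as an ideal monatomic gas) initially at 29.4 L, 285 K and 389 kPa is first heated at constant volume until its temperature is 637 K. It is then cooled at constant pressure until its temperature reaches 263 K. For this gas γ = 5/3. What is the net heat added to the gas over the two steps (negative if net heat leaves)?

n = P₁V₁/(RT₁) = 389×29.4/(8.314×285) = 4.83 mol.
Step 1 — Isochoric: V stays 29.4 L; P/T = const ⇒ T₂ = 637 K, P₂ = 869 kPa.
W = 0 (no volume change).
ΔU = nCvΔT = 4.83×12.5×(637−285) = 21200 J.
Q = ΔU = 21200 J.
State after step 1: P = 869 kPa, V = 29.4 L, T = 637 K.
Step 2 — Isobaric: P stays 869 kPa; V/T = const ⇒ T₂ = 263 K, V₂ = 12.1 L.
W = PΔV = 869×(12.1−29.4) kPa·L = -15000 J.
ΔU = nCvΔT = 4.83×12.5×(263−637) = -22500 J.
Q = ΔU + W = nCpΔT = -37500 J.
Net over both steps: W = -15000 J, Q = -16300 J, ΔU = -1320 J.

-16300 J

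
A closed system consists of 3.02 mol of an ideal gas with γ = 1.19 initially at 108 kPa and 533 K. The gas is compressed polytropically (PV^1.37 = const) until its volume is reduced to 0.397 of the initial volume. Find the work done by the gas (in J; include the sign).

V₁ = nRT₁/P₁ = 3.02×8.314×533/108 = 124 L.
Polytropic n=1.37: T₂ = T₁(V₁/V₂)^(n−1) = 533×(2.52)^0.37 = 750 K; P₂ = P₁(V₁/V₂)^n = 383 kPa.
W = (P₁V₁−P₂V₂)/(n−1) = (108×124−383×49.2)/0.37 = -14700 J.

-14700 J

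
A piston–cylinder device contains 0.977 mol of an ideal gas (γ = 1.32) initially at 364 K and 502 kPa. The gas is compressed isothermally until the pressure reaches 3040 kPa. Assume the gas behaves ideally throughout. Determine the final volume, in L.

V₁ = nRT₁/P₁ = 0.977×8.314×364/502 = 5.89 L.
Isothermal: T stays 364 K; PV = const ⇒ V₂ = 0.973 L, P₂ = 3040 kPa.

0.973 L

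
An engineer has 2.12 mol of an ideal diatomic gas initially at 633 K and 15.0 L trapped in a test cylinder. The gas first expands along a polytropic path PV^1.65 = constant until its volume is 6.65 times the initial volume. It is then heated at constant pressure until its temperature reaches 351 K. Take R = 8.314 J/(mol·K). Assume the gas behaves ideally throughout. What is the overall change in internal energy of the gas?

P₁ = nRT₁/V₁ = 2.12×8.314×633/15.0 = 744 kPa.
Step 1 — Polytropic n=1.65: T₂ = T₁(V₁/V₂)^(n−1) = 633×(0.150)^0.65 = 185 K; P₂ = P₁(V₁/V₂)^n = 32.6 kPa.
W = (P₁V₁−P₂V₂)/(n−1) = (744×15.0−32.6×99.8)/0.65 = 12200 J.
ΔU = nCvΔT = 2.12×20.8×(185−633) = -19800 J.
Q = ΔU + W = -7600 J.
State after step 1: P = 32.6 kPa, V = 99.8 L, T = 185 K.
Step 2 — Isobaric: P stays 32.6 kPa; V/T = const ⇒ T₂ = 351 K, V₂ = 190 L.
W = PΔV = 32.6×(190−99.8) kPa·L = 2930 J.
ΔU = nCvΔT = 2.12×20.8×(351−185) = 7330 J.
Q = ΔU + W = nCpΔT = 10300 J.
Net over both steps: W = 15100 J, Q = 2660 J, ΔU = -12400 J.

-12400 J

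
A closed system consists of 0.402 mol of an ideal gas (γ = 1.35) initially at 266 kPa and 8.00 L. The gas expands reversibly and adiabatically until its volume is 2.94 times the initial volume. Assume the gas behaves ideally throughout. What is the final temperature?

T₁ = P₁V₁/(nR) = 266×8.00/(0.402×8.314) = 637 K.
Adiabatic: TV^(γ−1) = const ⇒ T₂ = 637×(0.340)^0.350 = 437 K; PV^γ = const ⇒ P₂ = 62.0 kPa.

437 K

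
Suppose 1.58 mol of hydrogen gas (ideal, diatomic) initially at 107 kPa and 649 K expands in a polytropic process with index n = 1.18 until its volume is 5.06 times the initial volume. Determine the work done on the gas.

V₁ = nRT₁/P₁ = 1.58×8.314×649/107 = 79.7 L.
Polytropic n=1.18: T₂ = T₁(V₁/V₂)^(n−1) = 649×(0.198)^0.18 = 485 K; P₂ = P₁(V₁/V₂)^n = 15.8 kPa.
W = (P₁V₁−P₂V₂)/(n−1) = (107×79.7−15.8×403)/0.18 = 12000 J.
Work done on the gas = −W_by = -12000 J.

-12000 J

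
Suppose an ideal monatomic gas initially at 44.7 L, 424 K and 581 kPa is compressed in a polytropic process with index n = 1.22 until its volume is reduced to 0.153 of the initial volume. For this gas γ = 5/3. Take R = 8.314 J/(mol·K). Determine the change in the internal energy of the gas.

19900 J

n = P₁V₁/(RT₁) = 581×44.7/(8.314×424) = 7.37 mol.
Polytropic n=1.22: T₂ = T₁(V₁/V₂)^(n−1) = 424×(6.54)^0.22 = 641 K; P₂ = P₁(V₁/V₂)^n = 5740 kPa.
For an ideal gas ΔU = nCvΔT with Cv = (3/2)R = 12.5 J/(mol·K).
ΔU = 7.37×12.5×(641−424) = 19900 J.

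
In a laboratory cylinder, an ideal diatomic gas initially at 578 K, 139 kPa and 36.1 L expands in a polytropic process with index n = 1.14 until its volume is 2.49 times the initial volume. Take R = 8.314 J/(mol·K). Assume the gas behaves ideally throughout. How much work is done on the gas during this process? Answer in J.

n = P₁V₁/(RT₁) = 139×36.1/(8.314×578) = 1.04 mol.
Polytropic n=1.14: T₂ = T₁(V₁/V₂)^(n−1) = 578×(0.402)^0.14 = 509 K; P₂ = P₁(V₁/V₂)^n = 49.1 kPa.
W = (P₁V₁−P₂V₂)/(n−1) = (139×36.1−49.1×89.9)/0.14 = 4300 J.
Work done on the gas = −W_by = -4300 J.

-4300 J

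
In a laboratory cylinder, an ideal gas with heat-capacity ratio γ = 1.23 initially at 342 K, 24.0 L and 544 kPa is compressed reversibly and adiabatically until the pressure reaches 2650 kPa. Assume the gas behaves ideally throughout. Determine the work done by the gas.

n = P₁V₁/(RT₁) = 544×24.0/(8.314×342) = 4.59 mol.
Adiabatic: T₂/T₁ = (P₂/P₁)^((γ−1)/γ) ⇒ T₂ = 342×(4.87)^0.187 = 460 K; V₂ = 6.62 L.
ΔU = nCvΔT = 4.59×36.1×(460−342) = 19600 J.
Q = 0 for an adiabatic process, so W = −ΔU = -19600 J.

-19600 J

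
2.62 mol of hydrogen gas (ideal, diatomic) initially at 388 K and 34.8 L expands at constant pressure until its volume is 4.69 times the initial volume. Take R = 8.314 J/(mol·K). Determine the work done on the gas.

P₁ = nRT₁/V₁ = 2.62×8.314×388/34.8 = 243 kPa.
Isobaric: P stays 243 kPa; V/T = const ⇒ T₂ = 1820 K, V₂ = 163 L.
W = PΔV = 243×(163−34.8) kPa·L = 31200 J.
Work done on the gas = −W_by = -31200 J.

-31200 J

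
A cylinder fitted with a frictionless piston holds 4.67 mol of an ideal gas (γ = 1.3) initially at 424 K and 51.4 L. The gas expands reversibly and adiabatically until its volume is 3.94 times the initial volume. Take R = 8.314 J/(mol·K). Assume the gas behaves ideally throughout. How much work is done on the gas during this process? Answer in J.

-18500 J

P₁ = nRT₁/V₁ = 4.67×8.314×424/51.4 = 320 kPa.
Adiabatic: TV^(γ−1) = const ⇒ T₂ = 424×(0.254)^0.300 = 281 K; PV^γ = const ⇒ P₂ = 53.9 kPa.
ΔU = nCvΔT = 4.67×27.7×(281−424) = -18500 J.
Q = 0 for an adiabatic process, so W = −ΔU = 18500 J.
Work done on the gas = −W_by = -18500 J.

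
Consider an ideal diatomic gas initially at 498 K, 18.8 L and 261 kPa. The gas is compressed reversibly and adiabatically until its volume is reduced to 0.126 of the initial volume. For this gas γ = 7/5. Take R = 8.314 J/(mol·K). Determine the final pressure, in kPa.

Adiabatic: TV^(γ−1) = const ⇒ T₂ = 498×(7.94)^0.400 = 1140 K; PV^γ = const ⇒ P₂ = 4740 kPa.

4740 kPa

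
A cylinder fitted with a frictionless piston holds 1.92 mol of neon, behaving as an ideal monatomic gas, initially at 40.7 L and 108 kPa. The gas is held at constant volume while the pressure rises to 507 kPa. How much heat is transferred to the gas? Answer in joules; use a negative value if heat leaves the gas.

T₁ = P₁V₁/(nR) = 108×40.7/(1.92×8.314) = 275 K.
Isochoric: V stays 40.7 L; P/T = const ⇒ T₂ = 1290 K, P₂ = 507 kPa.
W = 0 (no volume change).
ΔU = nCvΔT = 1.92×12.5×(1290−275) = 24400 J.
Q = ΔU = 24400 J.

24400 J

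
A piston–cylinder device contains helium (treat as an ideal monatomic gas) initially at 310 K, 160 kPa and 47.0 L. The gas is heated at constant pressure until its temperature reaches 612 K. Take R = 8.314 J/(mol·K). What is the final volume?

92.8 L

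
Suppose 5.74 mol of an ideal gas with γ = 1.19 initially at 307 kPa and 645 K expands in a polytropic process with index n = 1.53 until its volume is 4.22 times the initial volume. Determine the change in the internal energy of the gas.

V₁ = nRT₁/P₁ = 5.74×8.314×645/307 = 100 L.
Polytropic n=1.53: T₂ = T₁(V₁/V₂)^(n−1) = 645×(0.237)^0.53 = 301 K; P₂ = P₁(V₁/V₂)^n = 33.9 kPa.
For an ideal gas ΔU = nCvΔT with Cv = R/(γ−1) = 43.8 J/(mol·K).
ΔU = 5.74×43.8×(301−645) = -86500 J.

-86500 J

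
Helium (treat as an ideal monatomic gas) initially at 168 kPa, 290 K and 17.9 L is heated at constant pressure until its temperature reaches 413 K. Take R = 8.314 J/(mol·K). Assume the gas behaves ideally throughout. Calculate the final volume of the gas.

25.5 L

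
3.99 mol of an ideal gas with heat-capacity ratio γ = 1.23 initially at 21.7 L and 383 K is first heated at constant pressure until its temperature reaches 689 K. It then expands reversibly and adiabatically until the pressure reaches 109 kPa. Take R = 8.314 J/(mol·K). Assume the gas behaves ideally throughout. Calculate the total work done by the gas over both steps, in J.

37000 J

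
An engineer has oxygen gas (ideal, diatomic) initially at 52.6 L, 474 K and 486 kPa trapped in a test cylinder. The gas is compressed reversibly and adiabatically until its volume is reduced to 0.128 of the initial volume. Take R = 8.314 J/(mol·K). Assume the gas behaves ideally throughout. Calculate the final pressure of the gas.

8640 kPa

Adiabatic: TV^(γ−1) = const ⇒ T₂ = 474×(7.81)^0.400 = 1080 K; PV^γ = const ⇒ P₂ = 8640 kPa.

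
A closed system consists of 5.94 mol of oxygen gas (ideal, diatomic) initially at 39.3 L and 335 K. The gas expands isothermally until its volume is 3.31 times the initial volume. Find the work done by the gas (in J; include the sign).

19800 J

P₁ = nRT₁/V₁ = 5.94×8.314×335/39.3 = 421 kPa.
Isothermal: T stays 335 K; PV = const ⇒ V₂ = 130 L, P₂ = 127 kPa.
W = nRT ln(V₂/V₁) = 5.94×8.314×335×ln(3.31) = 19800 J.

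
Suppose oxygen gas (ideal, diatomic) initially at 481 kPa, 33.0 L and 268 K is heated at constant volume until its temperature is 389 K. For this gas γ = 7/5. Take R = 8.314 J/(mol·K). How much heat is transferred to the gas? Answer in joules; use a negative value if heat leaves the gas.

17900 J

n = P₁V₁/(RT₁) = 481×33.0/(8.314×268) = 7.12 mol.
Isochoric: V stays 33.0 L; P/T = const ⇒ T₂ = 389 K, P₂ = 698 kPa.
W = 0 (no volume change).
ΔU = nCvΔT = 7.12×20.8×(389−268) = 17900 J.
Q = ΔU = 17900 J.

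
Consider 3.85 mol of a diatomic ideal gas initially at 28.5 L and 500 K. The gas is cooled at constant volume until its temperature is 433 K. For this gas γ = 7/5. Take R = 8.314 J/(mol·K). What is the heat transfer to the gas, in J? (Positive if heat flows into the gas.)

-5360 J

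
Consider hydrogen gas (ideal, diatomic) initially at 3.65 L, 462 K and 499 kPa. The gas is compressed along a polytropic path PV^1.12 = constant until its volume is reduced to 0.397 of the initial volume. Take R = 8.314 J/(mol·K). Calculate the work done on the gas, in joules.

n = P₁V₁/(RT₁) = 499×3.65/(8.314×462) = 0.474 mol.
Polytropic n=1.12: T₂ = T₁(V₁/V₂)^(n−1) = 462×(2.52)^0.12 = 516 K; P₂ = P₁(V₁/V₂)^n = 1400 kPa.
W = (P₁V₁−P₂V₂)/(n−1) = (499×3.65−1400×1.45)/0.12 = -1780 J.
Work done on the gas = −W_by = 1780 J.

1780 J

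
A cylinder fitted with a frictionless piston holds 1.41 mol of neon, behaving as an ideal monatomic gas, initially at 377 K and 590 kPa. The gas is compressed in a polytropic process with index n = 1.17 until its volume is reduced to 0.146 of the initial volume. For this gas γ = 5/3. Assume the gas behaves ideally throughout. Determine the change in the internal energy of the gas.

V₁ = nRT₁/P₁ = 1.41×8.314×377/590 = 7.49 L.
Polytropic n=1.17: T₂ = T₁(V₁/V₂)^(n−1) = 377×(6.85)^0.17 = 523 K; P₂ = P₁(V₁/V₂)^n = 5600 kPa.
For an ideal gas ΔU = nCvΔT with Cv = (3/2)R = 12.5 J/(mol·K).
ΔU = 1.41×12.5×(523−377) = 2570 J.

2570 J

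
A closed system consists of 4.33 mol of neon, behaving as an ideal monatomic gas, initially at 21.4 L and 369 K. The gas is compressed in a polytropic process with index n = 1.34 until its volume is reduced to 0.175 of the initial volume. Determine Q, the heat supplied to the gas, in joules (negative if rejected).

-15500 J

P₁ = nRT₁/V₁ = 4.33×8.314×369/21.4 = 621 kPa.
Polytropic n=1.34: T₂ = T₁(V₁/V₂)^(n−1) = 369×(5.71)^0.34 = 667 K; P₂ = P₁(V₁/V₂)^n = 6420 kPa.
W = (P₁V₁−P₂V₂)/(n−1) = (621×21.4−6420×3.74)/0.34 = -31600 J.
ΔU = nCvΔT = 4.33×12.5×(667−369) = 16100 J.
Q = ΔU + W = -15500 J.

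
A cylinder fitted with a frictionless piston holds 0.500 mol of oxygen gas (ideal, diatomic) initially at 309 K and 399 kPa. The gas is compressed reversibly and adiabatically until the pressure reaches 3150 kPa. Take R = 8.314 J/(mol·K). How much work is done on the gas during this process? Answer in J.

2580 J

V₁ = nRT₁/P₁ = 0.500×8.314×309/399 = 3.22 L.
Adiabatic: T₂/T₁ = (P₂/P₁)^((γ−1)/γ) ⇒ T₂ = 309×(7.89)^0.286 = 558 K; V₂ = 0.736 L.
ΔU = nCvΔT = 0.500×20.8×(558−309) = 2580 J.
Q = 0 for an adiabatic process, so W = −ΔU = -2580 J.
Work done on the gas = −W_by = 2580 J.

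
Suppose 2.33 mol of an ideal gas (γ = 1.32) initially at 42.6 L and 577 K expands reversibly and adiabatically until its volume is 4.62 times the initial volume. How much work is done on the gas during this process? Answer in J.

P₁ = nRT₁/V₁ = 2.33×8.314×577/42.6 = 262 kPa.
Adiabatic: TV^(γ−1) = const ⇒ T₂ = 577×(0.216)^0.320 = 354 K; PV^γ = const ⇒ P₂ = 34.8 kPa.
ΔU = nCvΔT = 2.33×26.0×(354−577) = -13500 J.
Q = 0 for an adiabatic process, so W = −ΔU = 13500 J.
Work done on the gas = −W_by = -13500 J.

-13500 J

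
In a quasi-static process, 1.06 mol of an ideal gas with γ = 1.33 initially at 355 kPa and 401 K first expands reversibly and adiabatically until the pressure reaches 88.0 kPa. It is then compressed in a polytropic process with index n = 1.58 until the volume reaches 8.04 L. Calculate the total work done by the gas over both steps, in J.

-1520 J

V₁ = nRT₁/P₁ = 1.06×8.314×401/355 = 9.95 L.
Step 1 — Adiabatic: T₂/T₁ = (P₂/P₁)^((γ−1)/γ) ⇒ T₂ = 401×(0.248)^0.248 = 284 K; V₂ = 28.4 L.
ΔU = nCvΔT = 1.06×25.2×(284−401) = -3130 J.
Q = 0 for an adiabatic process, so W = −ΔU = 3130 J.
State after step 1: P = 88.0 kPa, V = 28.4 L, T = 284 K.
Step 2 — Polytropic n=1.58: T₂ = T₁(V₁/V₂)^(n−1) = 284×(3.53)^0.58 = 590 K; P₂ = P₁(V₁/V₂)^n = 647 kPa.
W = (P₁V₁−P₂V₂)/(n−1) = (88.0×28.4−647×8.04)/0.58 = -4650 J.
ΔU = nCvΔT = 1.06×25.2×(590−284) = 8180 J.
Q = ΔU + W = 3530 J.
Net over both steps: W = -1520 J, Q = 3530 J, ΔU = 5050 J.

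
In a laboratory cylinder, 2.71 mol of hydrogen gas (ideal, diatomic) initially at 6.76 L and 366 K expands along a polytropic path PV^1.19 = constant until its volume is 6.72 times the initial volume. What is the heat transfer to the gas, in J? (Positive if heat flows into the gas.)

6920 J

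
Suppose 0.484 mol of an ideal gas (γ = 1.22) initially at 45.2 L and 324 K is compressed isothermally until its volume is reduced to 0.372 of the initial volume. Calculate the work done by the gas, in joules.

P₁ = nRT₁/V₁ = 0.484×8.314×324/45.2 = 28.8 kPa.
Isothermal: T stays 324 K; PV = const ⇒ V₂ = 16.8 L, P₂ = 77.5 kPa.
W = nRT ln(V₂/V₁) = 0.484×8.314×324×ln(0.372) = -1290 J.

-1290 J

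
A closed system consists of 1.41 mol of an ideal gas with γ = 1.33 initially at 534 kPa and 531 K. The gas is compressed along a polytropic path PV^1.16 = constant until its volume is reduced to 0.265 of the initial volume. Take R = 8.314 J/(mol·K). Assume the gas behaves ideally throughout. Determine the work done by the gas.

-9210 J

V₁ = nRT₁/P₁ = 1.41×8.314×531/534 = 11.7 L.
Polytropic n=1.16: T₂ = T₁(V₁/V₂)^(n−1) = 531×(3.77)^0.16 = 657 K; P₂ = P₁(V₁/V₂)^n = 2490 kPa.
W = (P₁V₁−P₂V₂)/(n−1) = (534×11.7−2490×3.09)/0.16 = -9210 J.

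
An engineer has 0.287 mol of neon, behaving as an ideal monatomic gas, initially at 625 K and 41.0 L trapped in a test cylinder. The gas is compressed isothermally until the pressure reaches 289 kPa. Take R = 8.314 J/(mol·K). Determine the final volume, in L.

5.16 L

P₁ = nRT₁/V₁ = 0.287×8.314×625/41.0 = 36.4 kPa.
Isothermal: T stays 625 K; PV = const ⇒ V₂ = 5.16 L, P₂ = 289 kPa.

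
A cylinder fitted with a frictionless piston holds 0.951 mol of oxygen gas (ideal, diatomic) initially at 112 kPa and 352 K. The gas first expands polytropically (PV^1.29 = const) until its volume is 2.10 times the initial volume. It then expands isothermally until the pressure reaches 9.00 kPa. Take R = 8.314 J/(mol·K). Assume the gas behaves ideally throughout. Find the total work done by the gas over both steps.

5370 J

V₁ = nRT₁/P₁ = 0.951×8.314×352/112 = 24.8 L.
Step 1 — Polytropic n=1.29: T₂ = T₁(V₁/V₂)^(n−1) = 352×(0.476)^0.29 = 284 K; P₂ = P₁(V₁/V₂)^n = 43.0 kPa.
W = (P₁V₁−P₂V₂)/(n−1) = (112×24.8−43.0×52.2)/0.29 = 1860 J.
ΔU = nCvΔT = 0.951×20.8×(284−352) = -1350 J.
Q = ΔU + W = 511 J.
State after step 1: P = 43.0 kPa, V = 52.2 L, T = 284 K.
Step 2 — Isothermal: T stays 284 K; PV = const ⇒ V₂ = 249 L, P₂ = 9.00 kPa.
ΔU = 0 (ideal gas, T constant).
W = nRT ln(V₂/V₁) = 0.951×8.314×284×ln(4.78) = 3510 J.
Q = ΔU + W = 3510 J.
Net over both steps: W = 5370 J, Q = 4020 J, ΔU = -1350 J.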